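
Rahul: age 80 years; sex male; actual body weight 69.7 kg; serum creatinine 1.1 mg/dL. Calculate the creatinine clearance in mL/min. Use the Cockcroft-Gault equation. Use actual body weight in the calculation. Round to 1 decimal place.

52.8 mL/min

CrCl = (140 − 80) × 69.7 / (72 × 1.1) = 4182.0 / 79.20 ≈ 52.8 mL/min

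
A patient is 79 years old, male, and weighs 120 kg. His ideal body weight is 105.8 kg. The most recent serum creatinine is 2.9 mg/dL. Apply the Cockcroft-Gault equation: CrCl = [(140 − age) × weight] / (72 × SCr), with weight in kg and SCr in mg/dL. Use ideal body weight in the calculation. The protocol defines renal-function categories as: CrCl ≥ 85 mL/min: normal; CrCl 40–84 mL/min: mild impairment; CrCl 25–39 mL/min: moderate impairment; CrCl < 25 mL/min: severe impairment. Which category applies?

CrCl = (140 − 79) × 105.8 / (72 × 2.9) = 6453.8 / 208.80 ≈ 30.9 mL/min
31 mL/min falls in the 'moderate impairment' range.

moderate impairment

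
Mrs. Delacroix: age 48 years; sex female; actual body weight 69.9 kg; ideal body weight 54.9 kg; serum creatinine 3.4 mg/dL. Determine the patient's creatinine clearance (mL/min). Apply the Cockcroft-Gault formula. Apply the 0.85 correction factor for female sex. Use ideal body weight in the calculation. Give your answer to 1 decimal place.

17.5 mL/min

CrCl = (140 − 48) × 54.9 / (72 × 3.4) × 0.85 = 5050.8 / 244.80 × 0.85 ≈ 17.5 mL/min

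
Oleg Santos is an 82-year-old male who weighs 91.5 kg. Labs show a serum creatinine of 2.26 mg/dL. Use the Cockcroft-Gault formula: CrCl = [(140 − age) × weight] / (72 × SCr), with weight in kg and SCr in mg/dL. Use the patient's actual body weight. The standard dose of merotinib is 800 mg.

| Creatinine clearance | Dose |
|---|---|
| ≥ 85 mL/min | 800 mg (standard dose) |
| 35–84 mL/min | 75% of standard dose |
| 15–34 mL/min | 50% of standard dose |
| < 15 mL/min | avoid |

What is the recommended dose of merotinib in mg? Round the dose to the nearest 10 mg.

CrCl = (140 − 82) × 91.5 / (72 × 2.26) = 5307.0 / 162.72 ≈ 32.6 mL/min
CrCl ≈ 33 mL/min → bracket 15–34 mL/min.
50% of 800 mg = 400 mg

400 mg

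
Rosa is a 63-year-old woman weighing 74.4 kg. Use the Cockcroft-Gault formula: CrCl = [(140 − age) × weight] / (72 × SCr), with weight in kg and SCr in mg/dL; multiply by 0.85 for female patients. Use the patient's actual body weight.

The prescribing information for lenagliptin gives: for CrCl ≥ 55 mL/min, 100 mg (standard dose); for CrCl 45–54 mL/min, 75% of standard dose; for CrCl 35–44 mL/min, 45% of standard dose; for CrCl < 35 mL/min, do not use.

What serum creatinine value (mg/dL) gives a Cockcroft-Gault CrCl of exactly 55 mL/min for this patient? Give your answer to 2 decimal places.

1.23 mg/dL

Standard dose requires CrCl ≥ 55 mL/min.
Set (140 − 63) × 74.4 × 0.85 / (72 × SCr) = 55
SCr = (140 − 63) × 74.4 × 0.85 / (72 × 55) = 1.230 mg/dL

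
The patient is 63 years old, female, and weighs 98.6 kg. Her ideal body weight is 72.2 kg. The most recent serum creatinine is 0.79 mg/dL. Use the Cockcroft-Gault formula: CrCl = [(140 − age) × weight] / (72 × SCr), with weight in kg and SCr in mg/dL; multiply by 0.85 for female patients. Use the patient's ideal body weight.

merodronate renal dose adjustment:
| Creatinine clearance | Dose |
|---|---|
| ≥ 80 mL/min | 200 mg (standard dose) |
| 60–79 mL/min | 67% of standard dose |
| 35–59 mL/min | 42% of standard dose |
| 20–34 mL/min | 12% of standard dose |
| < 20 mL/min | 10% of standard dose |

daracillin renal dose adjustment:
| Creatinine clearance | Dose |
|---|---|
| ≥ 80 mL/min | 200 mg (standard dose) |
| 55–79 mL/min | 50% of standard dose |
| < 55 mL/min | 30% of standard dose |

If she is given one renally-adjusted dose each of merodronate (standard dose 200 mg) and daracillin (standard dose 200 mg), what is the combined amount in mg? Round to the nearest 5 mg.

400 mg

CrCl = (140 − 63) × 72.2 / (72 × 0.79) × 0.85 = 5559.4 / 56.88 × 0.85 ≈ 83.1 mL/min
CrCl ≈ 83 mL/min.
merodronate: ≥ 80 mL/min → 100% of 200 mg = 200 mg.
daracillin: ≥ 80 mL/min → 100% of 200 mg = 200 mg.
Total = 200 + 200 = 400 mg.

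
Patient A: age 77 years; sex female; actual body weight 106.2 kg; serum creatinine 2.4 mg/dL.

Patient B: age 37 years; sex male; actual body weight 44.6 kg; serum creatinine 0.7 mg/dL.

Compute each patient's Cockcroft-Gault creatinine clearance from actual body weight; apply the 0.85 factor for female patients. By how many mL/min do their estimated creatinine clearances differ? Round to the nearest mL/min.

58 mL/min

Patient A: CrCl = (140 − 77) × 106.2 / (72 × 2.4) × 0.85 = 6690.6 / 172.80 × 0.85 ≈ 32.9 mL/min
Patient B: CrCl = (140 − 37) × 44.6 / (72 × 0.7) = 4593.8 / 50.40 ≈ 91.1 mL/min
|32.9 − 91.1| = 58.2 mL/min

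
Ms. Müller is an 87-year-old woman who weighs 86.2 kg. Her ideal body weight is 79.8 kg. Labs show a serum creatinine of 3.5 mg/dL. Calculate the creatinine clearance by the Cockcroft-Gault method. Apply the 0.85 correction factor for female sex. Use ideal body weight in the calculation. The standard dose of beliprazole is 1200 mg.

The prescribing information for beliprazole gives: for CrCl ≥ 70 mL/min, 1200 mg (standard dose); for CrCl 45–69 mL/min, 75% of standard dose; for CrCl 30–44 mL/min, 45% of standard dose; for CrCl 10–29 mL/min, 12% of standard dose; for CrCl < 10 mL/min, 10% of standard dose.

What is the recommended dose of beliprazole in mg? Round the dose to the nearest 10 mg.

CrCl = (140 − 87) × 79.8 / (72 × 3.5) × 0.85 = 4229.4 / 252.00 × 0.85 ≈ 14.3 mL/min
CrCl ≈ 14 mL/min → bracket 10–29 mL/min.
12% of 1200 mg = 144 mg → 140 mg

140 mg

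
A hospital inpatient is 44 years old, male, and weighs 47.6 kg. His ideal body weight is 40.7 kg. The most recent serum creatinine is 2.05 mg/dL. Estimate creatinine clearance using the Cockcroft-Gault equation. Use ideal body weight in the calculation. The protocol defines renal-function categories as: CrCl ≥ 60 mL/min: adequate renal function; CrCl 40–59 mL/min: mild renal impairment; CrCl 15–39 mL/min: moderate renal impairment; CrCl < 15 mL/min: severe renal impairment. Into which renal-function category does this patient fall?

CrCl = (140 − 44) × 40.7 / (72 × 2.05) = 3907.2 / 147.60 ≈ 26.5 mL/min
26 mL/min falls in the 'moderate renal impairment' range.

moderate renal impairment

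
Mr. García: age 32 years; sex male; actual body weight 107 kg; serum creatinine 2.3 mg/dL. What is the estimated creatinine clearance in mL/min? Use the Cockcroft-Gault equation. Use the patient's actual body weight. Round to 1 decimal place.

CrCl = (140 − 32) × 107 / (72 × 2.3) = 11556.0 / 165.60 ≈ 69.8 mL/min

69.8 mL/min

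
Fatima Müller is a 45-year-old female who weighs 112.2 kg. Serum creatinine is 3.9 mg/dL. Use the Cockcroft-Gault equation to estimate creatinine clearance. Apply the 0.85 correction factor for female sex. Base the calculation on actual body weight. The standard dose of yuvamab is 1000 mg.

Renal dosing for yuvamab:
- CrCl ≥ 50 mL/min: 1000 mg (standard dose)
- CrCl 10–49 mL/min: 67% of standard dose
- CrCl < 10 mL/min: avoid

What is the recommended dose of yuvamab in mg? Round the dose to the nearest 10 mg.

CrCl = (140 − 45) × 112.2 / (72 × 3.9) × 0.85 = 10659.0 / 280.80 × 0.85 ≈ 32.3 mL/min
CrCl ≈ 32 mL/min → bracket 10–49 mL/min.
67% of 1000 mg = 670 mg

670 mg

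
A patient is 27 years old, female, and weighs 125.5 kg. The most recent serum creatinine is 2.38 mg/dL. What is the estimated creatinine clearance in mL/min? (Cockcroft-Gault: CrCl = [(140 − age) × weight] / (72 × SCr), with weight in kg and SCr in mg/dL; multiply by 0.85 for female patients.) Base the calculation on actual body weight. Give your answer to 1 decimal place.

CrCl = (140 − 27) × 125.5 / (72 × 2.38) × 0.85 = 14181.5 / 171.36 × 0.85 ≈ 70.3 mL/min

70.3 mL/min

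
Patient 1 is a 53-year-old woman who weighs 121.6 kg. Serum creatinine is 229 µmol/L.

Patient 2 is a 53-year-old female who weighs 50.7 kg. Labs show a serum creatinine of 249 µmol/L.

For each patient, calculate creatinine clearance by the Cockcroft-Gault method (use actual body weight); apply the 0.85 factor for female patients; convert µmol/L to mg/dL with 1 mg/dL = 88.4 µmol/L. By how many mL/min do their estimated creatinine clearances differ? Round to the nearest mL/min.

30 mL/min

Patient 1: SCr = 229 / 88.4 = 2.59 mg/dL
Patient 1: CrCl = (140 − 53) × 121.6 / (72 × 2.59) × 0.85 = 10579.2 / 186.48 × 0.85 ≈ 48.2 mL/min
Patient 2: SCr = 249 / 88.4 = 2.817 mg/dL
Patient 2: CrCl = (140 − 53) × 50.7 / (72 × 2.817) × 0.85 = 4410.9 / 202.82 × 0.85 ≈ 18.5 mL/min
|48.2 − 18.5| = 29.7 mL/min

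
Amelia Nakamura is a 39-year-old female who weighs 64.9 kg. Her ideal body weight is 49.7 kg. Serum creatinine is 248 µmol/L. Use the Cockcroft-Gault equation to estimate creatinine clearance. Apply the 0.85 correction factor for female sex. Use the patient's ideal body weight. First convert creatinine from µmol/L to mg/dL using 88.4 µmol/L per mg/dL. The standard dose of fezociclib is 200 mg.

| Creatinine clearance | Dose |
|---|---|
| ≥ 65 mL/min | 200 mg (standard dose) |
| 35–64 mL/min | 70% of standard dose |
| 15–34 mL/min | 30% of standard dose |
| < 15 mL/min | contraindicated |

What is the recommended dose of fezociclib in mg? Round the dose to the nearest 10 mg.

60 mg

SCr = 248 / 88.4 = 2.805 mg/dL
CrCl = (140 − 39) × 49.7 / (72 × 2.805) × 0.85 = 5019.7 / 201.96 × 0.85 ≈ 21.1 mL/min
CrCl ≈ 21 mL/min → bracket 15–34 mL/min.
30% of 200 mg = 60 mg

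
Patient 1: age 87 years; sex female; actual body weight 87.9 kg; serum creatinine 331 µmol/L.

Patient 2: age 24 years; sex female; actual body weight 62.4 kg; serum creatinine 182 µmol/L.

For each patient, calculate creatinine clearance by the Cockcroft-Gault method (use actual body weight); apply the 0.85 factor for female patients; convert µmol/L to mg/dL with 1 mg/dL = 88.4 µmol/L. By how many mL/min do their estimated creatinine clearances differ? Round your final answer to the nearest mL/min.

Patient 1: SCr = 331 / 88.4 = 3.744 mg/dL
Patient 1: CrCl = (140 − 87) × 87.9 / (72 × 3.744) × 0.85 = 4658.7 / 269.57 × 0.85 ≈ 14.7 mL/min
Patient 2: SCr = 182 / 88.4 = 2.059 mg/dL
Patient 2: CrCl = (140 − 24) × 62.4 / (72 × 2.059) × 0.85 = 7238.4 / 148.25 × 0.85 ≈ 41.5 mL/min
|14.7 − 41.5| = 26.8 mL/min

27 mL/min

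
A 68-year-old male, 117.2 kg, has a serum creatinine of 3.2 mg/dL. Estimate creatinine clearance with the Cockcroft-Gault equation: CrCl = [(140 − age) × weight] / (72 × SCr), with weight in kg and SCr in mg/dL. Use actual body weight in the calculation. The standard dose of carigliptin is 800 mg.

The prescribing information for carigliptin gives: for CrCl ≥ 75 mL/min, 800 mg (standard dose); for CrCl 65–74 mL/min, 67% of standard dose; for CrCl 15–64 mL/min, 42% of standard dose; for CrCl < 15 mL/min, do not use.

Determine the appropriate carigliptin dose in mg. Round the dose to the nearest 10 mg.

CrCl = (140 − 68) × 117.2 / (72 × 3.2) = 8438.4 / 230.40 ≈ 36.6 mL/min
CrCl ≈ 37 mL/min → bracket 15–64 mL/min.
42% of 800 mg = 336 mg → 340 mg

340 mg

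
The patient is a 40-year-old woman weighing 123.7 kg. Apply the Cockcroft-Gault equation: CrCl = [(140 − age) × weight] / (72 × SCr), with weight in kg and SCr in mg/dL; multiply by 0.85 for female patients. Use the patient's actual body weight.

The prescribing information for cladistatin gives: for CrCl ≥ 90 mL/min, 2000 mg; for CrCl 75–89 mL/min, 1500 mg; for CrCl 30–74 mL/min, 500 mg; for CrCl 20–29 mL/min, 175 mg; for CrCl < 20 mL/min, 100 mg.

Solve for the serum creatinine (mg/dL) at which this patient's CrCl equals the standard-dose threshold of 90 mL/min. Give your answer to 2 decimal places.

Standard dose requires CrCl ≥ 90 mL/min.
Set (140 − 40) × 123.7 × 0.85 / (72 × SCr) = 90
SCr = (140 − 40) × 123.7 × 0.85 / (72 × 90) = 1.623 mg/dL

1.62 mg/dL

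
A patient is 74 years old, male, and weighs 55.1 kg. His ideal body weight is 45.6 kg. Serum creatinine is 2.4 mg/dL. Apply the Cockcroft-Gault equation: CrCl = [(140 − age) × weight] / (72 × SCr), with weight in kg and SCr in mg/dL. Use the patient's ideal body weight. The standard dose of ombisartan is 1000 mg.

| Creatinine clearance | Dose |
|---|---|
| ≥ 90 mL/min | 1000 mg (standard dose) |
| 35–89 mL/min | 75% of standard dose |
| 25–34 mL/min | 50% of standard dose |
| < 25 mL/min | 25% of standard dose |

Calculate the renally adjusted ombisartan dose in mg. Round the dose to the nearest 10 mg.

250 mg

CrCl = (140 − 74) × 45.6 / (72 × 2.4) = 3009.6 / 172.80 ≈ 17.4 mL/min
CrCl ≈ 17 mL/min → bracket < 25 mL/min.
25% of 1000 mg = 250 mg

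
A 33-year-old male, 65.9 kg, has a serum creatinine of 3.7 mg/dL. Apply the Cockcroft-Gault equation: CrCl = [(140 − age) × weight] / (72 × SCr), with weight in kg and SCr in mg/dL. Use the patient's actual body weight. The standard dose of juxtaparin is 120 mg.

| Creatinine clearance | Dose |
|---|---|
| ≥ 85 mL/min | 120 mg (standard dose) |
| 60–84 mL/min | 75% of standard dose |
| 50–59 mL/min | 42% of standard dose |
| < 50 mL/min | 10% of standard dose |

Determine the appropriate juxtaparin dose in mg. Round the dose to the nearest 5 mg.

10 mg

CrCl = (140 − 33) × 65.9 / (72 × 3.7) = 7051.3 / 266.40 ≈ 26.5 mL/min
CrCl ≈ 26 mL/min → bracket < 50 mL/min.
10% of 120 mg = 12 mg → 10 mg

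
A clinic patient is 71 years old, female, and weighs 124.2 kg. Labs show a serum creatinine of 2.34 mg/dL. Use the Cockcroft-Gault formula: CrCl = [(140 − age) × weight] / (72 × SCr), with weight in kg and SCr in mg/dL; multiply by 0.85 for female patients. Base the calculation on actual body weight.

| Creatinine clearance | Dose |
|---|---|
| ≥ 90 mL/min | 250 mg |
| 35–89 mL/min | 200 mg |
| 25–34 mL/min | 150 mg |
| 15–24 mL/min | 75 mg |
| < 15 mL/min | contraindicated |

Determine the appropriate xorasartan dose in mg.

200 mg

CrCl = (140 − 71) × 124.2 / (72 × 2.34) × 0.85 = 8569.8 / 168.48 × 0.85 ≈ 43.2 mL/min
CrCl ≈ 43 mL/min → bracket 35–89 mL/min.
Dose for this bracket: 200 mg.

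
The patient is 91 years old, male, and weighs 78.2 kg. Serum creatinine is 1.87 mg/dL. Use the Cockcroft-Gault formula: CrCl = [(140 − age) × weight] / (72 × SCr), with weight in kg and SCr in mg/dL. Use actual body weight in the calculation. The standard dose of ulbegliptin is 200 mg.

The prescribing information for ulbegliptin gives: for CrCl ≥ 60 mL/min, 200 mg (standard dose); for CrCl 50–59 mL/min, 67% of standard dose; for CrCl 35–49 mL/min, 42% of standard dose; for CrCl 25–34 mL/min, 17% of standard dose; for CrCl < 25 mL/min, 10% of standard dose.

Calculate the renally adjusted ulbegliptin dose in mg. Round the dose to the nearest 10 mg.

CrCl = (140 − 91) × 78.2 / (72 × 1.87) = 3831.8 / 134.64 ≈ 28.5 mL/min
CrCl ≈ 28 mL/min → bracket 25–34 mL/min.
17% of 200 mg = 34 mg → 30 mg

30 mg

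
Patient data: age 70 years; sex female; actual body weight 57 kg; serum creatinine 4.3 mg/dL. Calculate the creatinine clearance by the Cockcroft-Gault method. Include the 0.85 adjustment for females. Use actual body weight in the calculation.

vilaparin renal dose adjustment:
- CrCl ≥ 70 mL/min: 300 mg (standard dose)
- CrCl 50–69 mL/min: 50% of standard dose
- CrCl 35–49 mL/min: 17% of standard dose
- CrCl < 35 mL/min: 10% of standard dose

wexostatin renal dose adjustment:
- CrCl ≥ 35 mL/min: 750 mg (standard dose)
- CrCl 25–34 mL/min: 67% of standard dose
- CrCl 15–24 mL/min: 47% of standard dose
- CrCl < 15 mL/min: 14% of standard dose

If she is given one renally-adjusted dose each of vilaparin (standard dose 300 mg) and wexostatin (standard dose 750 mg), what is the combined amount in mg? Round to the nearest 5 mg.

CrCl = (140 − 70) × 57 / (72 × 4.3) × 0.85 = 3990.0 / 309.60 × 0.85 ≈ 11.0 mL/min
CrCl ≈ 11 mL/min.
vilaparin: < 35 mL/min → 10% of 300 mg = 30 mg.
wexostatin: < 15 mL/min → 14% of 750 mg = 105 mg.
Total = 30 + 105 = 135 mg.

135 mg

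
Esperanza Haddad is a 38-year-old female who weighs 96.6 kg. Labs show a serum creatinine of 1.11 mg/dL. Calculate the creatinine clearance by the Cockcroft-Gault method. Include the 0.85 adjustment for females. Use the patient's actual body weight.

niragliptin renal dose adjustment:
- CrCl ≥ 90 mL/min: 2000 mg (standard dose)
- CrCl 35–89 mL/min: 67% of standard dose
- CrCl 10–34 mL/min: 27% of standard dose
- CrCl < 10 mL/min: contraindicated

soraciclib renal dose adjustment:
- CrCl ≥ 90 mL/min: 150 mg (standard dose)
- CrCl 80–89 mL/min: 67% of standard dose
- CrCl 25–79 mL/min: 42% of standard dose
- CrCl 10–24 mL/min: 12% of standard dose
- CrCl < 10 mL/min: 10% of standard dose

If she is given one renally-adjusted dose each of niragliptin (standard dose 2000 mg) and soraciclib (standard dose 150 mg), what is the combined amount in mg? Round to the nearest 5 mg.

CrCl = (140 − 38) × 96.6 / (72 × 1.11) × 0.85 = 9853.2 / 79.92 × 0.85 ≈ 104.8 mL/min
CrCl ≈ 105 mL/min.
niragliptin: ≥ 90 mL/min → 100% of 2000 mg = 2000 mg.
soraciclib: ≥ 90 mL/min → 100% of 150 mg = 150 mg.
Total = 2000 + 150 = 2150 mg.

2150 mg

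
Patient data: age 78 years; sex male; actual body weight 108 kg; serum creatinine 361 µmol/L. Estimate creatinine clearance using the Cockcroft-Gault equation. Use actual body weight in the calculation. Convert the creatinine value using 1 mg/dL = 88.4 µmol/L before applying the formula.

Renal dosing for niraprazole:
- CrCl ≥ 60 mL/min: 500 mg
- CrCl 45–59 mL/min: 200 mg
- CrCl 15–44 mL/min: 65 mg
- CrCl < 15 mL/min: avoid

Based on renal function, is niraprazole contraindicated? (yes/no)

no

SCr = 361 / 88.4 = 4.084 mg/dL
CrCl = (140 − 78) × 108 / (72 × 4.084) = 6696.0 / 294.05 ≈ 22.8 mL/min
CrCl ≈ 23 mL/min, which is ≥ 15 mL/min.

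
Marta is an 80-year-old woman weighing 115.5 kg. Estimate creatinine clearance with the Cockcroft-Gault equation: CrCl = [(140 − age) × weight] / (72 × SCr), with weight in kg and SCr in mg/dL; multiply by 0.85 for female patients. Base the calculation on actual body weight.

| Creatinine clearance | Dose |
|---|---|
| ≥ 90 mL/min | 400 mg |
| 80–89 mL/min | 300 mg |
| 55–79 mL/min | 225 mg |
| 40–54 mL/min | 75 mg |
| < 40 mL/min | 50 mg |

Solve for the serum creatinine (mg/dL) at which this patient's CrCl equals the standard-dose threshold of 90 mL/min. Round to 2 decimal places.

Standard dose requires CrCl ≥ 90 mL/min.
Set (140 − 80) × 115.5 × 0.85 / (72 × SCr) = 90
SCr = (140 − 80) × 115.5 × 0.85 / (72 × 90) = 0.909 mg/dL

0.91 mg/dL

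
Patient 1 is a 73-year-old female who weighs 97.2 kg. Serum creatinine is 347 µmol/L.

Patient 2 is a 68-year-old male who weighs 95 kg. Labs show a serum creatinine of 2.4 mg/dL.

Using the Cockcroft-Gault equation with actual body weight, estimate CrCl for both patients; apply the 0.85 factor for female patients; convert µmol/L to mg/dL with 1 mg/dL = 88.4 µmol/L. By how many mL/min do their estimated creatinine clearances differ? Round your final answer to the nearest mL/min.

Patient 1: SCr = 347 / 88.4 = 3.925 mg/dL
Patient 1: CrCl = (140 − 73) × 97.2 / (72 × 3.925) × 0.85 = 6512.4 / 282.60 × 0.85 ≈ 19.6 mL/min
Patient 2: CrCl = (140 − 68) × 95 / (72 × 2.4) = 6840.0 / 172.80 ≈ 39.6 mL/min
|19.6 − 39.6| = 20.0 mL/min

20 mL/min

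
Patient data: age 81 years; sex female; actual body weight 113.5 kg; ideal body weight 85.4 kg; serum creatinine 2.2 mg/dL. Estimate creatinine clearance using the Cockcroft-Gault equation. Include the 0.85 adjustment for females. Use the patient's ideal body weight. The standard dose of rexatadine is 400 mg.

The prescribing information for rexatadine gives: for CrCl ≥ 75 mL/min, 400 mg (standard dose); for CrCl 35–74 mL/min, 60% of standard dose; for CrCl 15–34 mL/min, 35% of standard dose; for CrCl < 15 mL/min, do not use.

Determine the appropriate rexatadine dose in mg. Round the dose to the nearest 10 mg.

CrCl = (140 − 81) × 85.4 / (72 × 2.2) × 0.85 = 5038.6 / 158.40 × 0.85 ≈ 27.0 mL/min
CrCl ≈ 27 mL/min → bracket 15–34 mL/min.
35% of 400 mg = 140 mg

140 mg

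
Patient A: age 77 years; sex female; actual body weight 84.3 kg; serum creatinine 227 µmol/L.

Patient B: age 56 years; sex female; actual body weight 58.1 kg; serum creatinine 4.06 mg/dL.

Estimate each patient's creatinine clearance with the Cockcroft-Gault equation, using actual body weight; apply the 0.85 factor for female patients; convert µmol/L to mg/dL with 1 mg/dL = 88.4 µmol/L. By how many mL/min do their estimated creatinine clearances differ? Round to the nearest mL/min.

Patient A: SCr = 227 / 88.4 = 2.568 mg/dL
Patient A: CrCl = (140 − 77) × 84.3 / (72 × 2.568) × 0.85 = 5310.9 / 184.90 × 0.85 ≈ 24.4 mL/min
Patient B: CrCl = (140 − 56) × 58.1 / (72 × 4.06) × 0.85 = 4880.4 / 292.32 × 0.85 ≈ 14.2 mL/min
|24.4 − 14.2| = 10.2 mL/min

10 mL/min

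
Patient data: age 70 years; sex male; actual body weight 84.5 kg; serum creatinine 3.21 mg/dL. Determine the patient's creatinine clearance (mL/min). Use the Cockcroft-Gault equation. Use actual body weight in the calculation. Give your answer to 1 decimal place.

CrCl = (140 − 70) × 84.5 / (72 × 3.21) = 5915.0 / 231.12 ≈ 25.6 mL/min

25.6 mL/min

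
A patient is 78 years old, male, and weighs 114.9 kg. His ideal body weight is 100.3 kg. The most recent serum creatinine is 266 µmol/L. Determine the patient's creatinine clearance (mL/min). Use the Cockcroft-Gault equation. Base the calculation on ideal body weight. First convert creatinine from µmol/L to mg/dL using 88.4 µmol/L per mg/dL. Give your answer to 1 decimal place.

28.7 mL/min

SCr = 266 / 88.4 = 3.009 mg/dL
CrCl = (140 − 78) × 100.3 / (72 × 3.009) = 6218.6 / 216.65 ≈ 28.7 mL/min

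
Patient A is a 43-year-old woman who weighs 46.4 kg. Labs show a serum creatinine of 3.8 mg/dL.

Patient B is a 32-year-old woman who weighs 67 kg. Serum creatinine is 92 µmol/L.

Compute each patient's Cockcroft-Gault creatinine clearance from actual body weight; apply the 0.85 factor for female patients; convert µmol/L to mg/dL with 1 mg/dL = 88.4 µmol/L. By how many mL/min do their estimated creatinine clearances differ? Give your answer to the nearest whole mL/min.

68 mL/min

Patient A: CrCl = (140 − 43) × 46.4 / (72 × 3.8) × 0.85 = 4500.8 / 273.60 × 0.85 ≈ 14.0 mL/min
Patient B: SCr = 92 / 88.4 = 1.041 mg/dL
Patient B: CrCl = (140 − 32) × 67 / (72 × 1.041) × 0.85 = 7236.0 / 74.95 × 0.85 ≈ 82.1 mL/min
|14.0 − 82.1| = 68.1 mL/min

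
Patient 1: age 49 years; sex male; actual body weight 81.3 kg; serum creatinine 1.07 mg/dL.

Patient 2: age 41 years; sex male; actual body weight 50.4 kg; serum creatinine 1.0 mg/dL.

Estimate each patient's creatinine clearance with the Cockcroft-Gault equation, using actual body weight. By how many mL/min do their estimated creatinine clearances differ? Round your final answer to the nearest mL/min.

27 mL/min

Patient 1: CrCl = (140 − 49) × 81.3 / (72 × 1.07) = 7398.3 / 77.04 ≈ 96.0 mL/min
Patient 2: CrCl = (140 − 41) × 50.4 / (72 × 1) = 4989.6 / 72.00 ≈ 69.3 mL/min
|96.0 − 69.3| = 26.7 mL/min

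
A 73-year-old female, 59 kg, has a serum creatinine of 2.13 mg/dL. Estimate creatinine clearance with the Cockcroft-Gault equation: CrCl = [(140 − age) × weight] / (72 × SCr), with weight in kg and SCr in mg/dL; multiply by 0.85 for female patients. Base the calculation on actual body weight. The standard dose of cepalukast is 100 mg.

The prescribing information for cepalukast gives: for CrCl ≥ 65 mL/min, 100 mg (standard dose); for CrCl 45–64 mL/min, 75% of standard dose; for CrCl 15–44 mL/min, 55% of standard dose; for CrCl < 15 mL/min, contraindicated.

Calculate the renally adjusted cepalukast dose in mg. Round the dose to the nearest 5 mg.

55 mg

CrCl = (140 − 73) × 59 / (72 × 2.13) × 0.85 = 3953.0 / 153.36 × 0.85 ≈ 21.9 mL/min
CrCl ≈ 22 mL/min → bracket 15–44 mL/min.
55% of 100 mg = 55 mg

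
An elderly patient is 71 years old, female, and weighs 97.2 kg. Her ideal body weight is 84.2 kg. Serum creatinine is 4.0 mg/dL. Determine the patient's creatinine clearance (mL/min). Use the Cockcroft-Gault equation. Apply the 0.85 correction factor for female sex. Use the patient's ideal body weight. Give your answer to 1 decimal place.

17.1 mL/min

CrCl = (140 − 71) × 84.2 / (72 × 4) × 0.85 = 5809.8 / 288.00 × 0.85 ≈ 17.1 mL/min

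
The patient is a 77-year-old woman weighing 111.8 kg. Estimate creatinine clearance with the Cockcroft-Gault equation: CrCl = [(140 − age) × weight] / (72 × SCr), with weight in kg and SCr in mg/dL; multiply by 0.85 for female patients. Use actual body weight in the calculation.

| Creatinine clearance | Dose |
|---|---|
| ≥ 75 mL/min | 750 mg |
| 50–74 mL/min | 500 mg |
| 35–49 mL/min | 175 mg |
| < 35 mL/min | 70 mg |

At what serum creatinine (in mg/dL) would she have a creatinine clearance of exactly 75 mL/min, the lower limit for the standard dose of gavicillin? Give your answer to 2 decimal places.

1.11 mg/dL

Standard dose requires CrCl ≥ 75 mL/min.
Set (140 − 77) × 111.8 × 0.85 / (72 × SCr) = 75
SCr = (140 − 77) × 111.8 × 0.85 / (72 × 75) = 1.109 mg/dL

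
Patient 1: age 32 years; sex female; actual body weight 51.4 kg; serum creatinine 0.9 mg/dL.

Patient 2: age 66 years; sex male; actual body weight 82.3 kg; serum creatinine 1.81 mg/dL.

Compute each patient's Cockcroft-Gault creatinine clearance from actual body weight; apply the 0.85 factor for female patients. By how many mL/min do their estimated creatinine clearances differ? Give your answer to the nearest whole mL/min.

26 mL/min

Patient 1: CrCl = (140 − 32) × 51.4 / (72 × 0.9) × 0.85 = 5551.2 / 64.80 × 0.85 ≈ 72.8 mL/min
Patient 2: CrCl = (140 − 66) × 82.3 / (72 × 1.81) = 6090.2 / 130.32 ≈ 46.7 mL/min
|72.8 − 46.7| = 26.1 mL/min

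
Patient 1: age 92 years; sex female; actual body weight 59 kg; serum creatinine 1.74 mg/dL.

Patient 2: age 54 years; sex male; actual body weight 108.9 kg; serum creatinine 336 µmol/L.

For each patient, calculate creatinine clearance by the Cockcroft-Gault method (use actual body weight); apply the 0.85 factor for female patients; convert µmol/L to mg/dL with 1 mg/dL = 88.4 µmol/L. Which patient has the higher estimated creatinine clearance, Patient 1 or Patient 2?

Patient 1: CrCl = (140 − 92) × 59 / (72 × 1.74) × 0.85 = 2832.0 / 125.28 × 0.85 ≈ 19.2 mL/min
Patient 2: SCr = 336 / 88.4 = 3.801 mg/dL
Patient 2: CrCl = (140 − 54) × 108.9 / (72 × 3.801) = 9365.4 / 273.67 ≈ 34.2 mL/min
19.2 vs 34.2 mL/min → Patient 2 is higher.

Patient 2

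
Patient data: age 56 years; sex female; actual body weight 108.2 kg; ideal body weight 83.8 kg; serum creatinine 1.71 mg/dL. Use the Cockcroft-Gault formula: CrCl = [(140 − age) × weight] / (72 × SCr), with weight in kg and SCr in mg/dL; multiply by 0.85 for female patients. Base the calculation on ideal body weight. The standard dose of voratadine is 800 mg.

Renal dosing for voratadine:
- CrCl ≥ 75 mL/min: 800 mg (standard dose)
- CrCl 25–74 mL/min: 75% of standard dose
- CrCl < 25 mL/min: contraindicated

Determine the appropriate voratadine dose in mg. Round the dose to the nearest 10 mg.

600 mg

CrCl = (140 − 56) × 83.8 / (72 × 1.71) × 0.85 = 7039.2 / 123.12 × 0.85 ≈ 48.6 mL/min
CrCl ≈ 49 mL/min → bracket 25–74 mL/min.
75% of 800 mg = 600 mg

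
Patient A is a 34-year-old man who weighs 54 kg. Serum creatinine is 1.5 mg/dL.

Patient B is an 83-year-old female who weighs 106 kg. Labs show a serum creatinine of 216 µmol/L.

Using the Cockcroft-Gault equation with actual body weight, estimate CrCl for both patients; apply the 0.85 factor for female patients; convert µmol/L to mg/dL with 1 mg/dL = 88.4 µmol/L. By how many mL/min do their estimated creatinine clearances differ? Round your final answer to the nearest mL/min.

24 mL/min

Patient A: CrCl = (140 − 34) × 54 / (72 × 1.5) = 5724.0 / 108.00 ≈ 53.0 mL/min
Patient B: SCr = 216 / 88.4 = 2.443 mg/dL
Patient B: CrCl = (140 − 83) × 106 / (72 × 2.443) × 0.85 = 6042.0 / 175.90 × 0.85 ≈ 29.2 mL/min
|53.0 − 29.2| = 23.8 mL/min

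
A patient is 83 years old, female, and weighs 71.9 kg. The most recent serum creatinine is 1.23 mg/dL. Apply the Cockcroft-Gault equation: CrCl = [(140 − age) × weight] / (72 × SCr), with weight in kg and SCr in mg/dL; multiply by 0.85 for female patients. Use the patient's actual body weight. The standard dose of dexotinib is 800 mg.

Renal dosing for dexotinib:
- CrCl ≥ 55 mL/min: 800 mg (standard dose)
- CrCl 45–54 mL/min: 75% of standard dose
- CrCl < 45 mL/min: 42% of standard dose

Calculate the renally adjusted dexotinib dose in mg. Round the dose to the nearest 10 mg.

340 mg

CrCl = (140 − 83) × 71.9 / (72 × 1.23) × 0.85 = 4098.3 / 88.56 × 0.85 ≈ 39.3 mL/min
CrCl ≈ 39 mL/min → bracket < 45 mL/min.
42% of 800 mg = 336 mg → 340 mg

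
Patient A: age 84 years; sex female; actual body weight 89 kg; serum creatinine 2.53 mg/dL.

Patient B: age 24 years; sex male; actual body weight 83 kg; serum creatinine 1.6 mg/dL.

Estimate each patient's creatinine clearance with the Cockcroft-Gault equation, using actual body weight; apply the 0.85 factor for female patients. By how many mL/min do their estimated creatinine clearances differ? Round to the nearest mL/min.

Patient A: CrCl = (140 − 84) × 89 / (72 × 2.53) × 0.85 = 4984.0 / 182.16 × 0.85 ≈ 23.3 mL/min
Patient B: CrCl = (140 − 24) × 83 / (72 × 1.6) = 9628.0 / 115.20 ≈ 83.6 mL/min
|23.3 − 83.6| = 60.3 mL/min

60 mL/min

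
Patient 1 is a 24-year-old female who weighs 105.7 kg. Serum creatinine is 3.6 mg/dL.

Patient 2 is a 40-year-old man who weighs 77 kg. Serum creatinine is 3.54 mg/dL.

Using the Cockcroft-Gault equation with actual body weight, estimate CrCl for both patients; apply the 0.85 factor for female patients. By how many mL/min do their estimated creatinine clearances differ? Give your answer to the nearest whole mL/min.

10 mL/min

Patient 1: CrCl = (140 − 24) × 105.7 / (72 × 3.6) × 0.85 = 12261.2 / 259.20 × 0.85 ≈ 40.2 mL/min
Patient 2: CrCl = (140 − 40) × 77 / (72 × 3.54) = 7700.0 / 254.88 ≈ 30.2 mL/min
|40.2 − 30.2| = 10.0 mL/min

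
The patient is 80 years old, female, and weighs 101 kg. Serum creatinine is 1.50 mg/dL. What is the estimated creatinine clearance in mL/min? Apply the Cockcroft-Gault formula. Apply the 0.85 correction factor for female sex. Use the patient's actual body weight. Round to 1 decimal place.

CrCl = (140 − 80) × 101 / (72 × 1.5) × 0.85 = 6060.0 / 108.00 × 0.85 ≈ 47.7 mL/min

47.7 mL/min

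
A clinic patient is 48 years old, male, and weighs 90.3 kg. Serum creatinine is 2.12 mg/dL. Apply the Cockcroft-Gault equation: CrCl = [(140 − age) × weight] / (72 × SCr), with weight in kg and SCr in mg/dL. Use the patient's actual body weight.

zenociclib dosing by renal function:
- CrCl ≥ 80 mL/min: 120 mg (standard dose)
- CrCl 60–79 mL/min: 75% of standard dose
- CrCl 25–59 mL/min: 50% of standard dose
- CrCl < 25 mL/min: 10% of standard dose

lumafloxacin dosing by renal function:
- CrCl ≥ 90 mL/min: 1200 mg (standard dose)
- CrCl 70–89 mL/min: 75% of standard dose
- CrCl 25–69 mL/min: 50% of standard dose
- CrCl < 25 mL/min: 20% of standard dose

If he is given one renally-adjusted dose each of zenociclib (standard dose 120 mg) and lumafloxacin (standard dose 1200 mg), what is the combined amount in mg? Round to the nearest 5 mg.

CrCl = (140 − 48) × 90.3 / (72 × 2.12) = 8307.6 / 152.64 ≈ 54.4 mL/min
CrCl ≈ 54 mL/min.
zenociclib: 25–59 mL/min → 50% of 120 mg = 60 mg.
lumafloxacin: 25–69 mL/min → 50% of 1200 mg = 600 mg.
Total = 60 + 600 = 660 mg.

660 mg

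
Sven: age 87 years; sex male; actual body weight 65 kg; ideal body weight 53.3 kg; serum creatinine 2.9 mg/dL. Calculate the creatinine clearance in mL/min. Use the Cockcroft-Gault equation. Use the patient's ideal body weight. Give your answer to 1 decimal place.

CrCl = (140 − 87) × 53.3 / (72 × 2.9) = 2824.9 / 208.80 ≈ 13.5 mL/min

13.5 mL/min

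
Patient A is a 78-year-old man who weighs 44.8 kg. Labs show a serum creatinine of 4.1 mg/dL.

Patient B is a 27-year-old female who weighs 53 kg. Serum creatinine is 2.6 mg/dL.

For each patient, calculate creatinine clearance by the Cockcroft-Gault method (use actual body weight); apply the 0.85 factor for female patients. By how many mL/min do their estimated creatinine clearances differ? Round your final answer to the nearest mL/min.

18 mL/min

Patient A: CrCl = (140 − 78) × 44.8 / (72 × 4.1) = 2777.6 / 295.20 ≈ 9.4 mL/min
Patient B: CrCl = (140 − 27) × 53 / (72 × 2.6) × 0.85 = 5989.0 / 187.20 × 0.85 ≈ 27.2 mL/min
|9.4 − 27.2| = 17.8 mL/min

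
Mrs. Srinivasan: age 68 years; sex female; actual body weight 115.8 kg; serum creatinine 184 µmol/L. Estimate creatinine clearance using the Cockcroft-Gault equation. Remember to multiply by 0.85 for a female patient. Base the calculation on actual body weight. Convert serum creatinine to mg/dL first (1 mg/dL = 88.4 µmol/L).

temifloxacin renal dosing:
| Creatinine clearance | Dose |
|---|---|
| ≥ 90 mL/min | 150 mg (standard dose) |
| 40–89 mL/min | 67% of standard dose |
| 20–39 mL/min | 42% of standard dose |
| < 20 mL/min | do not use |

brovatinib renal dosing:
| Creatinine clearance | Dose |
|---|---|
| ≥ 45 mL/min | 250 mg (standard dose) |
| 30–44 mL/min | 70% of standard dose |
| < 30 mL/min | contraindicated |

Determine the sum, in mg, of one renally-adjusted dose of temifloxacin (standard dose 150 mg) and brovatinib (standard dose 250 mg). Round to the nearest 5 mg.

350 mg

SCr = 184 / 88.4 = 2.081 mg/dL
CrCl = (140 − 68) × 115.8 / (72 × 2.081) × 0.85 = 8337.6 / 149.83 × 0.85 ≈ 47.3 mL/min
CrCl ≈ 47 mL/min.
temifloxacin: 40–89 mL/min → 67% of 150 mg = 100.5 mg.
brovatinib: ≥ 45 mL/min → 100% of 250 mg = 250 mg.
Total = 100.5 + 250 = 350.5 mg.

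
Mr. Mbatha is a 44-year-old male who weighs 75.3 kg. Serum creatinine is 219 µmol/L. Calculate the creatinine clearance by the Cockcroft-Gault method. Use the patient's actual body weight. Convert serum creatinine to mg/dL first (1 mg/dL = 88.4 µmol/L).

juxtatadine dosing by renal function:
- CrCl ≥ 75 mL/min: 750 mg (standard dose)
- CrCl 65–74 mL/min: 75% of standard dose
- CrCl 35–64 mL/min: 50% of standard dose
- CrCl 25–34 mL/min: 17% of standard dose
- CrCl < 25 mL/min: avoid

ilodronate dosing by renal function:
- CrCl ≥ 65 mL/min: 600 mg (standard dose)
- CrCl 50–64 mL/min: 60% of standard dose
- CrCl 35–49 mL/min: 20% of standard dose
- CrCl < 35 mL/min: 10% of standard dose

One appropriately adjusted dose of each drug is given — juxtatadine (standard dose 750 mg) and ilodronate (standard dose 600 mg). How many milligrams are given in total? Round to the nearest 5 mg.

SCr = 219 / 88.4 = 2.477 mg/dL
CrCl = (140 − 44) × 75.3 / (72 × 2.477) = 7228.8 / 178.34 ≈ 40.5 mL/min
CrCl ≈ 41 mL/min.
juxtatadine: 35–64 mL/min → 50% of 750 mg = 375 mg.
ilodronate: 35–49 mL/min → 20% of 600 mg = 120 mg.
Total = 375 + 120 = 495 mg.

495 mg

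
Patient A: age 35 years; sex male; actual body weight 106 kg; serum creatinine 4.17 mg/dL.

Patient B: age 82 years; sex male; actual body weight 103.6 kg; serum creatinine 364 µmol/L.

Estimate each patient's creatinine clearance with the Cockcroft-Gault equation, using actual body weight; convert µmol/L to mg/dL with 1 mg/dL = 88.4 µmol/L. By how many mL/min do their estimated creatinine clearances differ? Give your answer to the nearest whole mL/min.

Patient A: CrCl = (140 − 35) × 106 / (72 × 4.17) = 11130.0 / 300.24 ≈ 37.1 mL/min
Patient B: SCr = 364 / 88.4 = 4.118 mg/dL
Patient B: CrCl = (140 − 82) × 103.6 / (72 × 4.118) = 6008.8 / 296.50 ≈ 20.3 mL/min
|37.1 − 20.3| = 16.8 mL/min

17 mL/min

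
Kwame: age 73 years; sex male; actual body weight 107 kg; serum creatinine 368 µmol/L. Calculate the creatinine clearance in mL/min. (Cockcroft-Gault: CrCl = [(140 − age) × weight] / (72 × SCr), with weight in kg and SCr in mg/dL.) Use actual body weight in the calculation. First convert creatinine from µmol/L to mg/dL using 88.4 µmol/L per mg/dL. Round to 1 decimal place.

23.9 mL/min

SCr = 368 / 88.4 = 4.163 mg/dL
CrCl = (140 − 73) × 107 / (72 × 4.163) = 7169.0 / 299.74 ≈ 23.9 mL/min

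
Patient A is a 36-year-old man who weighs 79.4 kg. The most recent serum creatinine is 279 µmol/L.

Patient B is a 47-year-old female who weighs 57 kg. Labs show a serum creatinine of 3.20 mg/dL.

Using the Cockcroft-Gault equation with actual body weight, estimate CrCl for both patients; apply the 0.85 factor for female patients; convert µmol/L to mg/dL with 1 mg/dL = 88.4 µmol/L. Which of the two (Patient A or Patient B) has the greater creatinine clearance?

Patient A

Patient A: SCr = 279 / 88.4 = 3.156 mg/dL
Patient A: CrCl = (140 − 36) × 79.4 / (72 × 3.156) = 8257.6 / 227.23 ≈ 36.3 mL/min
Patient B: CrCl = (140 − 47) × 57 / (72 × 3.2) × 0.85 = 5301.0 / 230.40 × 0.85 ≈ 19.6 mL/min
36.3 vs 19.6 mL/min → Patient A is higher.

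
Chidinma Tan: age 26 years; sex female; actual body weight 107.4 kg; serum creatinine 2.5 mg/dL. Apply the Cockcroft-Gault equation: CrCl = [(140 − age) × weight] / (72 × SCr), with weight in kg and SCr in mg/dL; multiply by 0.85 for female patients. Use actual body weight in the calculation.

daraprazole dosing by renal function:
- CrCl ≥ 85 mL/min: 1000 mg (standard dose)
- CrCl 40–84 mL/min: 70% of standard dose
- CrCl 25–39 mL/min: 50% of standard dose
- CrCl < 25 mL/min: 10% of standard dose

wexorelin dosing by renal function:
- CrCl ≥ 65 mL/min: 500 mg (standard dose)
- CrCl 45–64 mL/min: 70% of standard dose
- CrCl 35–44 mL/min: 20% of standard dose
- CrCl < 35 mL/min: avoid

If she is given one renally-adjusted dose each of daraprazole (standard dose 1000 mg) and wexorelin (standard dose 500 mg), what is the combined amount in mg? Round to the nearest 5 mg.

1050 mg

CrCl = (140 − 26) × 107.4 / (72 × 2.5) × 0.85 = 12243.6 / 180.00 × 0.85 ≈ 57.8 mL/min
CrCl ≈ 58 mL/min.
daraprazole: 40–84 mL/min → 70% of 1000 mg = 700 mg.
wexorelin: 45–64 mL/min → 70% of 500 mg = 350 mg.
Total = 700 + 350 = 1050 mg.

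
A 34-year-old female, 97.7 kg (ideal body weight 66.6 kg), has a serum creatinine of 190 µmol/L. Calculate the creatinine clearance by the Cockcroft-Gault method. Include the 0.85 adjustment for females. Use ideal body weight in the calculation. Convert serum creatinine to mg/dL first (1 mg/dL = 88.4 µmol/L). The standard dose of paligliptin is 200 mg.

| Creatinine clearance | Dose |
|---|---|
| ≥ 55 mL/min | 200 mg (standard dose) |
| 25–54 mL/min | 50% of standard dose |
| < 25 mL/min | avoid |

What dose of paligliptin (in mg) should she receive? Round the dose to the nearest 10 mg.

100 mg

SCr = 190 / 88.4 = 2.149 mg/dL
CrCl = (140 − 34) × 66.6 / (72 × 2.149) × 0.85 = 7059.6 / 154.73 × 0.85 ≈ 38.8 mL/min
CrCl ≈ 39 mL/min → bracket 25–54 mL/min.
50% of 200 mg = 100 mg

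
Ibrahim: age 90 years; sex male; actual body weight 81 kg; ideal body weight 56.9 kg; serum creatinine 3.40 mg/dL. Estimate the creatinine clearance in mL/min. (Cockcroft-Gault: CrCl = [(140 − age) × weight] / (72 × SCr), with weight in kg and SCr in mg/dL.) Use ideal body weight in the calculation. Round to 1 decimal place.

CrCl = (140 − 90) × 56.9 / (72 × 3.4) = 2845.0 / 244.80 ≈ 11.6 mL/min

11.6 mL/min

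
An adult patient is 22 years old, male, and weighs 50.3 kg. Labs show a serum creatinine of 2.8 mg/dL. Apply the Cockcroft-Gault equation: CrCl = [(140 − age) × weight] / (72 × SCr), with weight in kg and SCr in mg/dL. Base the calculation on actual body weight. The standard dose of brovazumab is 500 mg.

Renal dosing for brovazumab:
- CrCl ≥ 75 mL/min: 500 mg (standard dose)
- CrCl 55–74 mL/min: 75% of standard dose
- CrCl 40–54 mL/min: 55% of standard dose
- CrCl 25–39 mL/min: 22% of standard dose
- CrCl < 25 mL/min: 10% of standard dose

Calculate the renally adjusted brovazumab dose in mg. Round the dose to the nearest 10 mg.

CrCl = (140 − 22) × 50.3 / (72 × 2.8) = 5935.4 / 201.60 ≈ 29.4 mL/min
CrCl ≈ 29 mL/min → bracket 25–39 mL/min.
22% of 500 mg = 110 mg

110 mg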